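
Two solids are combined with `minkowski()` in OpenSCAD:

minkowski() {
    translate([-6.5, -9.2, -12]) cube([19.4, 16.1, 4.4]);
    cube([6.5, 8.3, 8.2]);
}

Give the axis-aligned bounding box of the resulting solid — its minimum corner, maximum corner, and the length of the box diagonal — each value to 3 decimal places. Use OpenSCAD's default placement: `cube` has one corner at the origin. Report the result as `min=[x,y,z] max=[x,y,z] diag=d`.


A = translate([-6.5, -9.2, -12]) cube([19.4, 16.1, 4.4]) → bbox [-6.5,-9.2,-12] .. [12.9,6.9,-7.6]
B = cube([6.5, 8.3, 8.2]) → bbox [0,0,0] .. [6.5,8.3,8.2]
lo = A.lo+B.lo = [-6.5+0, -9.2+0, -12+0] = [-6.500,-9.200,-12.000]
hi = A.hi+B.hi = [12.9+6.5, 6.9+8.3, -7.6+8.2] = [19.400,15.200,0.600]
diag = √(25.9²+24.4²+12.6²) = √1424.93 = 37.748

min=[-6.500,-9.200,-12.000] max=[19.400,15.200,0.600] diag=37.748


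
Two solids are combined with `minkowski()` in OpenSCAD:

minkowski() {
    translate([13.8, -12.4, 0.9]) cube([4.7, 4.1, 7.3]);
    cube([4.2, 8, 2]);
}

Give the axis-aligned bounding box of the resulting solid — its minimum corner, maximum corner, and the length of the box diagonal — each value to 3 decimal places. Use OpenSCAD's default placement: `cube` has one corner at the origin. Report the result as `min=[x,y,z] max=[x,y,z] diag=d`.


min=[13.800,-12.400,0.900] max=[22.700,-0.300,10.200] diag=17.667

A = translate([13.8, -12.4, 0.9]) cube([4.7, 4.1, 7.3]) → bbox [13.8,-12.4,0.9] .. [18.5,-8.3,8.2]
B = cube([4.2, 8, 2]) → bbox [0,0,0] .. [4.2,8,2]
lo = A.lo+B.lo = [13.8+0, -12.4+0, 0.9+0] = [13.800,-12.400,0.900]
hi = A.hi+B.hi = [18.5+4.2, -8.3+8, 8.2+2] = [22.700,-0.300,10.200]
diag = √(8.9²+12.1²+9.3²) = √312.11 = 17.667


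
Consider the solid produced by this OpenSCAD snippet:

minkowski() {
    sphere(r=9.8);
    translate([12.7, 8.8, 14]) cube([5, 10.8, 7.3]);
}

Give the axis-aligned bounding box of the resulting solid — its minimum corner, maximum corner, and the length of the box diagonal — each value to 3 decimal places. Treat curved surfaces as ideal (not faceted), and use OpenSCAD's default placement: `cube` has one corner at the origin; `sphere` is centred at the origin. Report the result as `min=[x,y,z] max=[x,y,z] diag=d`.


A = translate([12.7, 8.8, 14]) cube([5, 10.8, 7.3]) → bbox [12.7,8.8,14] .. [17.7,19.6,21.3]
B = sphere(r=9.8) → bbox [-9.8,-9.8,-9.8] .. [9.8,9.8,9.8]
lo = A.lo+B.lo = [12.7-9.8, 8.8-9.8, 14-9.8] = [2.900,-1.000,4.200]
hi = A.hi+B.hi = [17.7+9.8, 19.6+9.8, 21.3+9.8] = [27.500,29.400,31.100]
diag = √(24.6²+30.4²+26.9²) = √2252.93 = 47.465

min=[2.900,-1.000,4.200] max=[27.500,29.400,31.100] diag=47.465


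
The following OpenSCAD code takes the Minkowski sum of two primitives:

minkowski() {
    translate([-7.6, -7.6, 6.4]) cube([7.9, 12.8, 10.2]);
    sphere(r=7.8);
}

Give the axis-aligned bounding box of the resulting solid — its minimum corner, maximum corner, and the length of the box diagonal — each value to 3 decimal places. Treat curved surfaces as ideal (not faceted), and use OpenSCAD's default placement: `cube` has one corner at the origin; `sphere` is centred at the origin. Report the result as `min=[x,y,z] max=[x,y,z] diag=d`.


A = translate([-7.6, -7.6, 6.4]) cube([7.9, 12.8, 10.2]) → bbox [-7.6,-7.6,6.4] .. [0.3,5.2,16.6]
B = sphere(r=7.8) → bbox [-7.8,-7.8,-7.8] .. [7.8,7.8,7.8]
lo = A.lo+B.lo = [-7.6-7.8, -7.6-7.8, 6.4-7.8] = [-15.400,-15.400,-1.400]
hi = A.hi+B.hi = [0.3+7.8, 5.2+7.8, 16.6+7.8] = [8.100,13.000,24.400]
diag = √(23.5²+28.4²+25.8²) = √2024.45 = 44.994

min=[-15.400,-15.400,-1.400] max=[8.100,13.000,24.400] diag=44.994


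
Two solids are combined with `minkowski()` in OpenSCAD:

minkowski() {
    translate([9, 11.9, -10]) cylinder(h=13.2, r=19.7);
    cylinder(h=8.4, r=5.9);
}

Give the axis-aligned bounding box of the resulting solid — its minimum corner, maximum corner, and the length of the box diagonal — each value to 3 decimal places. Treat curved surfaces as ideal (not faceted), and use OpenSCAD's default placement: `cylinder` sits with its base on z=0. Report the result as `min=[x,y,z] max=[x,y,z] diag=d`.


min=[-16.600,-13.700,-10.000] max=[34.600,37.500,11.600] diag=75.561

A = translate([9, 11.9, -10]) cylinder(h=13.2, r=19.7) → bbox [-10.7,-7.8,-10] .. [28.7,31.6,3.2]
B = cylinder(h=8.4, r=5.9) → bbox [-5.9,-5.9,0] .. [5.9,5.9,8.4]
lo = A.lo+B.lo = [-10.7-5.9, -7.8-5.9, -10+0] = [-16.600,-13.700,-10.000]
hi = A.hi+B.hi = [28.7+5.9, 31.6+5.9, 3.2+8.4] = [34.600,37.500,11.600]
diag = √(51.2²+51.2²+21.6²) = √5709.44 = 75.561


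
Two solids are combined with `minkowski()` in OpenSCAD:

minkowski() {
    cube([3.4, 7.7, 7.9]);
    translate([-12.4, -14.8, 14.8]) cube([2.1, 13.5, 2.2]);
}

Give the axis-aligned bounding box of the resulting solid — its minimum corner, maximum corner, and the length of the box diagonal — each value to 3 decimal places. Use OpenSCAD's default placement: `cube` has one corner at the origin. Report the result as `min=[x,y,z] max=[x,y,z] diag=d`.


A = translate([-12.4, -14.8, 14.8]) cube([2.1, 13.5, 2.2]) → bbox [-12.4,-14.8,14.8] .. [-10.3,-1.3,17]
B = cube([3.4, 7.7, 7.9]) → bbox [0,0,0] .. [3.4,7.7,7.9]
lo = A.lo+B.lo = [-12.4+0, -14.8+0, 14.8+0] = [-12.400,-14.800,14.800]
hi = A.hi+B.hi = [-10.3+3.4, -1.3+7.7, 17+7.9] = [-6.900,6.400,24.900]
diag = √(5.5²+21.2²+10.1²) = √581.7 = 24.118

min=[-12.400,-14.800,14.800] max=[-6.900,6.400,24.900] diag=24.118


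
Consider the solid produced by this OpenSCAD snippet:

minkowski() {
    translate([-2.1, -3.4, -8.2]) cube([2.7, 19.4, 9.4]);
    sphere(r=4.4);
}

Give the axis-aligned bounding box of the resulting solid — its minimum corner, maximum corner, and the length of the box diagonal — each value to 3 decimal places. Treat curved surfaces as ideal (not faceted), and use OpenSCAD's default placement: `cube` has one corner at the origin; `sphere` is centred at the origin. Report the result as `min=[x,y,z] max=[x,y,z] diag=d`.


min=[-6.500,-7.800,-12.600] max=[5.000,20.400,5.600] diag=35.479

A = translate([-2.1, -3.4, -8.2]) cube([2.7, 19.4, 9.4]) → bbox [-2.1,-3.4,-8.2] .. [0.6,16,1.2]
B = sphere(r=4.4) → bbox [-4.4,-4.4,-4.4] .. [4.4,4.4,4.4]
lo = A.lo+B.lo = [-2.1-4.4, -3.4-4.4, -8.2-4.4] = [-6.500,-7.800,-12.600]
hi = A.hi+B.hi = [0.6+4.4, 16+4.4, 1.2+4.4] = [5.000,20.400,5.600]
diag = √(11.5²+28.2²+18.2²) = √1258.73 = 35.479


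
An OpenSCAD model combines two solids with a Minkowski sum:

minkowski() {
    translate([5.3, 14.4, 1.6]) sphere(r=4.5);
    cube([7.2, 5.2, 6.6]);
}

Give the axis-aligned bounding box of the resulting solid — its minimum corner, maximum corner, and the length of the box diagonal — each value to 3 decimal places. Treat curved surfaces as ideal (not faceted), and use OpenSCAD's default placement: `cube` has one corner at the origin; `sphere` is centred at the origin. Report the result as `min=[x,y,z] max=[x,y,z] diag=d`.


A = translate([5.3, 14.4, 1.6]) sphere(r=4.5) → bbox [0.8,9.9,-2.9] .. [9.8,18.9,6.1]
B = cube([7.2, 5.2, 6.6]) → bbox [0,0,0] .. [7.2,5.2,6.6]
lo = A.lo+B.lo = [0.8+0, 9.9+0, -2.9+0] = [0.800,9.900,-2.900]
hi = A.hi+B.hi = [9.8+7.2, 18.9+5.2, 6.1+6.6] = [17.000,24.100,12.700]
diag = √(16.2²+14.2²+15.6²) = √707.44 = 26.598

min=[0.800,9.900,-2.900] max=[17.000,24.100,12.700] diag=26.598


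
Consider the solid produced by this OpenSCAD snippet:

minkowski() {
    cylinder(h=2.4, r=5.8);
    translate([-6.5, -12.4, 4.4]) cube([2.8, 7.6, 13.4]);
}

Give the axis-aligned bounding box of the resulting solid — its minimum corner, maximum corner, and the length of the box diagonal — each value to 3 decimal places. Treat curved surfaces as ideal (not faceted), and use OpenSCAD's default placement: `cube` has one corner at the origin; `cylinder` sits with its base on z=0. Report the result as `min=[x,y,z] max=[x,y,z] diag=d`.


min=[-12.300,-18.200,4.400] max=[2.100,1.000,20.200] diag=28.734

A = translate([-6.5, -12.4, 4.4]) cube([2.8, 7.6, 13.4]) → bbox [-6.5,-12.4,4.4] .. [-3.7,-4.8,17.8]
B = cylinder(h=2.4, r=5.8) → bbox [-5.8,-5.8,0] .. [5.8,5.8,2.4]
lo = A.lo+B.lo = [-6.5-5.8, -12.4-5.8, 4.4+0] = [-12.300,-18.200,4.400]
hi = A.hi+B.hi = [-3.7+5.8, -4.8+5.8, 17.8+2.4] = [2.100,1.000,20.200]
diag = √(14.4²+19.2²+15.8²) = √825.64 = 28.734


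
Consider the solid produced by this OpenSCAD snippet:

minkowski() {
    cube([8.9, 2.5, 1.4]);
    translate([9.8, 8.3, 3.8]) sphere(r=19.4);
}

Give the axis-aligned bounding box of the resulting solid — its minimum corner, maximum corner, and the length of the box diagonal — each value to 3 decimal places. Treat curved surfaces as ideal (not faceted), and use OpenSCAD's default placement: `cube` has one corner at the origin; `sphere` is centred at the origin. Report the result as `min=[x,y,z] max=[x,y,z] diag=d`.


min=[-9.600,-11.100,-15.600] max=[38.100,30.200,24.600] diag=74.813

A = translate([9.8, 8.3, 3.8]) sphere(r=19.4) → bbox [-9.6,-11.1,-15.6] .. [29.2,27.7,23.2]
B = cube([8.9, 2.5, 1.4]) → bbox [0,0,0] .. [8.9,2.5,1.4]
lo = A.lo+B.lo = [-9.6+0, -11.1+0, -15.6+0] = [-9.600,-11.100,-15.600]
hi = A.hi+B.hi = [29.2+8.9, 27.7+2.5, 23.2+1.4] = [38.100,30.200,24.600]
diag = √(47.7²+41.3²+40.2²) = √5597.02 = 74.813


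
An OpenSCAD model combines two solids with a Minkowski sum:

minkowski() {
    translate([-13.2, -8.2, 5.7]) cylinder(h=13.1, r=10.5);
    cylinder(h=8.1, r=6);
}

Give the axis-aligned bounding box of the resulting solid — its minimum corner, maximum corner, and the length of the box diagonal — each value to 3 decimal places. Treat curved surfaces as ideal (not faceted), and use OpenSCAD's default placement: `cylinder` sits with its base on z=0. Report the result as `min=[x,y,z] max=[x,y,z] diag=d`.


A = translate([-13.2, -8.2, 5.7]) cylinder(h=13.1, r=10.5) → bbox [-23.7,-18.7,5.7] .. [-2.7,2.3,18.8]
B = cylinder(h=8.1, r=6) → bbox [-6,-6,0] .. [6,6,8.1]
lo = A.lo+B.lo = [-23.7-6, -18.7-6, 5.7+0] = [-29.700,-24.700,5.700]
hi = A.hi+B.hi = [-2.7+6, 2.3+6, 18.8+8.1] = [3.300,8.300,26.900]
diag = √(33²+33²+21.2²) = √2627.44 = 51.259

min=[-29.700,-24.700,5.700] max=[3.300,8.300,26.900] diag=51.259


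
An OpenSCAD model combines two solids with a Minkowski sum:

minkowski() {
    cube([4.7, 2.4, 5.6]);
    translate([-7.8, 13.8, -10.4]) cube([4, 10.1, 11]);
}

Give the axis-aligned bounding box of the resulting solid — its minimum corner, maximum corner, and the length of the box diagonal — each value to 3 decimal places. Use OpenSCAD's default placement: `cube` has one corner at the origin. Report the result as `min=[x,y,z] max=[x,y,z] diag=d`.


A = translate([-7.8, 13.8, -10.4]) cube([4, 10.1, 11]) → bbox [-7.8,13.8,-10.4] .. [-3.8,23.9,0.6]
B = cube([4.7, 2.4, 5.6]) → bbox [0,0,0] .. [4.7,2.4,5.6]
lo = A.lo+B.lo = [-7.8+0, 13.8+0, -10.4+0] = [-7.800,13.800,-10.400]
hi = A.hi+B.hi = [-3.8+4.7, 23.9+2.4, 0.6+5.6] = [0.900,26.300,6.200]
diag = √(8.7²+12.5²+16.6²) = √507.5 = 22.528

min=[-7.800,13.800,-10.400] max=[0.900,26.300,6.200] diag=22.528


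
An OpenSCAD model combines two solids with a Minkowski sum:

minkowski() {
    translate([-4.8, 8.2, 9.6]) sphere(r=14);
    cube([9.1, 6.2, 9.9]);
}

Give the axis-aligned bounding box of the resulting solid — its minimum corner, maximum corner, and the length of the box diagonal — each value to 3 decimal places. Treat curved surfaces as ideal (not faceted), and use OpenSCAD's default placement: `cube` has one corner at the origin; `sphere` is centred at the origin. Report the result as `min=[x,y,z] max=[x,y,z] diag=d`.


min=[-18.800,-5.800,-4.400] max=[18.300,28.400,33.500] diag=63.107

A = translate([-4.8, 8.2, 9.6]) sphere(r=14) → bbox [-18.8,-5.8,-4.4] .. [9.2,22.2,23.6]
B = cube([9.1, 6.2, 9.9]) → bbox [0,0,0] .. [9.1,6.2,9.9]
lo = A.lo+B.lo = [-18.8+0, -5.8+0, -4.4+0] = [-18.800,-5.800,-4.400]
hi = A.hi+B.hi = [9.2+9.1, 22.2+6.2, 23.6+9.9] = [18.300,28.400,33.500]
diag = √(37.1²+34.2²+37.9²) = √3982.46 = 63.107


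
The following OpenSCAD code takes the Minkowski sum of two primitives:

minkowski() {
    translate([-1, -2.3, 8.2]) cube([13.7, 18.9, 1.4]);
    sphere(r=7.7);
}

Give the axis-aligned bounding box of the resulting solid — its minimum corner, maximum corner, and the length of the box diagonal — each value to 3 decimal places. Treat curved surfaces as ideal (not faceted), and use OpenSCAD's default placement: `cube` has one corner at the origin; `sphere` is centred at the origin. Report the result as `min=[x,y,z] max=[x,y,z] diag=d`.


A = translate([-1, -2.3, 8.2]) cube([13.7, 18.9, 1.4]) → bbox [-1,-2.3,8.2] .. [12.7,16.6,9.6]
B = sphere(r=7.7) → bbox [-7.7,-7.7,-7.7] .. [7.7,7.7,7.7]
lo = A.lo+B.lo = [-1-7.7, -2.3-7.7, 8.2-7.7] = [-8.700,-10.000,0.500]
hi = A.hi+B.hi = [12.7+7.7, 16.6+7.7, 9.6+7.7] = [20.400,24.300,17.300]
diag = √(29.1²+34.3²+16.8²) = √2305.54 = 48.016

min=[-8.700,-10.000,0.500] max=[20.400,24.300,17.300] diag=48.016


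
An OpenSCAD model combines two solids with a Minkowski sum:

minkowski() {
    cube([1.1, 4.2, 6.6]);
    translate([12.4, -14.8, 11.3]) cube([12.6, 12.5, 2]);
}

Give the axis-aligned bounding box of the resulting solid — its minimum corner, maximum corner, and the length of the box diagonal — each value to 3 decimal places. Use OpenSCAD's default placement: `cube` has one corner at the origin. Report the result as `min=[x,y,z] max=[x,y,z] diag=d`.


A = translate([12.4, -14.8, 11.3]) cube([12.6, 12.5, 2]) → bbox [12.4,-14.8,11.3] .. [25,-2.3,13.3]
B = cube([1.1, 4.2, 6.6]) → bbox [0,0,0] .. [1.1,4.2,6.6]
lo = A.lo+B.lo = [12.4+0, -14.8+0, 11.3+0] = [12.400,-14.800,11.300]
hi = A.hi+B.hi = [25+1.1, -2.3+4.2, 13.3+6.6] = [26.100,1.900,19.900]
diag = √(13.7²+16.7²+8.6²) = √540.54 = 23.250

min=[12.400,-14.800,11.300] max=[26.100,1.900,19.900] diag=23.250


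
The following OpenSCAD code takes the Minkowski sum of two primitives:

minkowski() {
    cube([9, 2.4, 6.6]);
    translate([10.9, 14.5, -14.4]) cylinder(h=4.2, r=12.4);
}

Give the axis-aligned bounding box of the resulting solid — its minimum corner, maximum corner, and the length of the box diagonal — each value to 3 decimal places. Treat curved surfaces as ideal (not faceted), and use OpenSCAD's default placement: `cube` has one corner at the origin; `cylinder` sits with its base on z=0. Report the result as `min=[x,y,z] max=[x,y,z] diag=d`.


A = translate([10.9, 14.5, -14.4]) cylinder(h=4.2, r=12.4) → bbox [-1.5,2.1,-14.4] .. [23.3,26.9,-10.2]
B = cube([9, 2.4, 6.6]) → bbox [0,0,0] .. [9,2.4,6.6]
lo = A.lo+B.lo = [-1.5+0, 2.1+0, -14.4+0] = [-1.500,2.100,-14.400]
hi = A.hi+B.hi = [23.3+9, 26.9+2.4, -10.2+6.6] = [32.300,29.300,-3.600]
diag = √(33.8²+27.2²+10.8²) = √1998.92 = 44.709

min=[-1.500,2.100,-14.400] max=[32.300,29.300,-3.600] diag=44.709


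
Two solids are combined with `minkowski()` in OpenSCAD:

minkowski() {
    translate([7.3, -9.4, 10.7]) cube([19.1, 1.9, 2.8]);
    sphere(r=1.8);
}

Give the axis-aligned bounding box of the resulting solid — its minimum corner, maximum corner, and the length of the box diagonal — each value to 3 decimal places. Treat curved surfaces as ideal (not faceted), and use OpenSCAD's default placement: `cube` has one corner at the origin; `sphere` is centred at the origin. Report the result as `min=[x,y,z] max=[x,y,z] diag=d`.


A = translate([7.3, -9.4, 10.7]) cube([19.1, 1.9, 2.8]) → bbox [7.3,-9.4,10.7] .. [26.4,-7.5,13.5]
B = sphere(r=1.8) → bbox [-1.8,-1.8,-1.8] .. [1.8,1.8,1.8]
lo = A.lo+B.lo = [7.3-1.8, -9.4-1.8, 10.7-1.8] = [5.500,-11.200,8.900]
hi = A.hi+B.hi = [26.4+1.8, -7.5+1.8, 13.5+1.8] = [28.200,-5.700,15.300]
diag = √(22.7²+5.5²+6.4²) = √586.5 = 24.218

min=[5.500,-11.200,8.900] max=[28.200,-5.700,15.300] diag=24.218


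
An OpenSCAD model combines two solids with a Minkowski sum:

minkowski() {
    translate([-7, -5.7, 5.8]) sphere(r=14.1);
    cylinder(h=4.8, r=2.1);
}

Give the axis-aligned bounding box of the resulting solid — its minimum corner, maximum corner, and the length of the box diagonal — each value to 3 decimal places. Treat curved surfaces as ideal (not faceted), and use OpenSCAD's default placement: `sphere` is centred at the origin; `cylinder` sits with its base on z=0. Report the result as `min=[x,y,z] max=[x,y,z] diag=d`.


min=[-23.200,-21.900,-8.300] max=[9.200,10.500,24.700] diag=56.467

A = translate([-7, -5.7, 5.8]) sphere(r=14.1) → bbox [-21.1,-19.8,-8.3] .. [7.1,8.4,19.9]
B = cylinder(h=4.8, r=2.1) → bbox [-2.1,-2.1,0] .. [2.1,2.1,4.8]
lo = A.lo+B.lo = [-21.1-2.1, -19.8-2.1, -8.3+0] = [-23.200,-21.900,-8.300]
hi = A.hi+B.hi = [7.1+2.1, 8.4+2.1, 19.9+4.8] = [9.200,10.500,24.700]
diag = √(32.4²+32.4²+33²) = √3188.52 = 56.467


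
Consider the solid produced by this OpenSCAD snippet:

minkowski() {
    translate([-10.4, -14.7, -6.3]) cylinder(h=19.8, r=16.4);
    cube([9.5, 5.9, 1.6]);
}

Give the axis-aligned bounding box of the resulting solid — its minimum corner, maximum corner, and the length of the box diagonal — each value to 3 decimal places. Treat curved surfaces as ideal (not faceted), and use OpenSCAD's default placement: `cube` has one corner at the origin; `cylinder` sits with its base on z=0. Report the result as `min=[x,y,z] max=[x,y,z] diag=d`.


min=[-26.800,-31.100,-6.300] max=[15.500,7.600,15.100] diag=61.196

A = translate([-10.4, -14.7, -6.3]) cylinder(h=19.8, r=16.4) → bbox [-26.8,-31.1,-6.3] .. [6,1.7,13.5]
B = cube([9.5, 5.9, 1.6]) → bbox [0,0,0] .. [9.5,5.9,1.6]
lo = A.lo+B.lo = [-26.8+0, -31.1+0, -6.3+0] = [-26.800,-31.100,-6.300]
hi = A.hi+B.hi = [6+9.5, 1.7+5.9, 13.5+1.6] = [15.500,7.600,15.100]
diag = √(42.3²+38.7²+21.4²) = √3744.94 = 61.196


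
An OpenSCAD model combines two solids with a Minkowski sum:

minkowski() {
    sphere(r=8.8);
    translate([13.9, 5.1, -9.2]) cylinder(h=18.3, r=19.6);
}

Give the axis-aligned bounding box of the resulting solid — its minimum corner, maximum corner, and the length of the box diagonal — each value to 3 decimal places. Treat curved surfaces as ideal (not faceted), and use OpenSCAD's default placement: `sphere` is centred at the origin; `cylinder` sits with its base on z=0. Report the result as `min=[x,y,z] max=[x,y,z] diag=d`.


A = translate([13.9, 5.1, -9.2]) cylinder(h=18.3, r=19.6) → bbox [-5.7,-14.5,-9.2] .. [33.5,24.7,9.1]
B = sphere(r=8.8) → bbox [-8.8,-8.8,-8.8] .. [8.8,8.8,8.8]
lo = A.lo+B.lo = [-5.7-8.8, -14.5-8.8, -9.2-8.8] = [-14.500,-23.300,-18.000]
hi = A.hi+B.hi = [33.5+8.8, 24.7+8.8, 9.1+8.8] = [42.300,33.500,17.900]
diag = √(56.8²+56.8²+35.9²) = √7741.29 = 87.985

min=[-14.500,-23.300,-18.000] max=[42.300,33.500,17.900] diag=87.985


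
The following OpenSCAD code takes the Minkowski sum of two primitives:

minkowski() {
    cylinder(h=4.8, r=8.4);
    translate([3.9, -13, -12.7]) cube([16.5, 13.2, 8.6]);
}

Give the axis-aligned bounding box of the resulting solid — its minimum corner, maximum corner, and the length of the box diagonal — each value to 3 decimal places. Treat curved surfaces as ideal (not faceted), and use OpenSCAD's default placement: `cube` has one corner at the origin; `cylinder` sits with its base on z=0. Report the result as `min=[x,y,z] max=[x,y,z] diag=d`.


min=[-4.500,-21.400,-12.700] max=[28.800,8.600,0.700] diag=46.781

A = translate([3.9, -13, -12.7]) cube([16.5, 13.2, 8.6]) → bbox [3.9,-13,-12.7] .. [20.4,0.2,-4.1]
B = cylinder(h=4.8, r=8.4) → bbox [-8.4,-8.4,0] .. [8.4,8.4,4.8]
lo = A.lo+B.lo = [3.9-8.4, -13-8.4, -12.7+0] = [-4.500,-21.400,-12.700]
hi = A.hi+B.hi = [20.4+8.4, 0.2+8.4, -4.1+4.8] = [28.800,8.600,0.700]
diag = √(33.3²+30²+13.4²) = √2188.45 = 46.781


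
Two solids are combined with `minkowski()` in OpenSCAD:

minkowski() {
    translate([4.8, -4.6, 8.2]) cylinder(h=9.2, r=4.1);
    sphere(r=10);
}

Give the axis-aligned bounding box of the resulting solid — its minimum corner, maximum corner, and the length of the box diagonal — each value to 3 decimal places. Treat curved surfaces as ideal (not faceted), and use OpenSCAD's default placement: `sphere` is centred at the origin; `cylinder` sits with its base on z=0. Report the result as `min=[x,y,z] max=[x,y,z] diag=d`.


A = translate([4.8, -4.6, 8.2]) cylinder(h=9.2, r=4.1) → bbox [0.7,-8.7,8.2] .. [8.9,-0.5,17.4]
B = sphere(r=10) → bbox [-10,-10,-10] .. [10,10,10]
lo = A.lo+B.lo = [0.7-10, -8.7-10, 8.2-10] = [-9.300,-18.700,-1.800]
hi = A.hi+B.hi = [8.9+10, -0.5+10, 17.4+10] = [18.900,9.500,27.400]
diag = √(28.2²+28.2²+29.2²) = √2443.12 = 49.428

min=[-9.300,-18.700,-1.800] max=[18.900,9.500,27.400] diag=49.428


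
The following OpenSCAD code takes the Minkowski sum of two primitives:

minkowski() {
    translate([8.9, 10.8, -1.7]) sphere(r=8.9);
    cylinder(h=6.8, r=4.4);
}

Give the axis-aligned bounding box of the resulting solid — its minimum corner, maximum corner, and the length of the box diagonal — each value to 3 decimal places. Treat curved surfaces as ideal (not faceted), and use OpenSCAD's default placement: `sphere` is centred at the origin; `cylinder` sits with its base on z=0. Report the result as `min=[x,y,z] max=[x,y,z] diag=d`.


A = translate([8.9, 10.8, -1.7]) sphere(r=8.9) → bbox [0,1.9,-10.6] .. [17.8,19.7,7.2]
B = cylinder(h=6.8, r=4.4) → bbox [-4.4,-4.4,0] .. [4.4,4.4,6.8]
lo = A.lo+B.lo = [0-4.4, 1.9-4.4, -10.6+0] = [-4.400,-2.500,-10.600]
hi = A.hi+B.hi = [17.8+4.4, 19.7+4.4, 7.2+6.8] = [22.200,24.100,14.000]
diag = √(26.6²+26.6²+24.6²) = √2020.28 = 44.948

min=[-4.400,-2.500,-10.600] max=[22.200,24.100,14.000] diag=44.948


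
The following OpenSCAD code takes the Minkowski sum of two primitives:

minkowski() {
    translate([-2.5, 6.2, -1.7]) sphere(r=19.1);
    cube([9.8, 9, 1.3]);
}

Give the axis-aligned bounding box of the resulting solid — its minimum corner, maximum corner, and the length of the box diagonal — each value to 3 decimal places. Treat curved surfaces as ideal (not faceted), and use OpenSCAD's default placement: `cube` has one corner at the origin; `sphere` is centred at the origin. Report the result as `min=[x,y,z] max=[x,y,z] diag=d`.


min=[-21.600,-12.900,-20.800] max=[26.400,34.300,18.700] diag=78.052

A = translate([-2.5, 6.2, -1.7]) sphere(r=19.1) → bbox [-21.6,-12.9,-20.8] .. [16.6,25.3,17.4]
B = cube([9.8, 9, 1.3]) → bbox [0,0,0] .. [9.8,9,1.3]
lo = A.lo+B.lo = [-21.6+0, -12.9+0, -20.8+0] = [-21.600,-12.900,-20.800]
hi = A.hi+B.hi = [16.6+9.8, 25.3+9, 17.4+1.3] = [26.400,34.300,18.700]
diag = √(48²+47.2²+39.5²) = √6092.09 = 78.052


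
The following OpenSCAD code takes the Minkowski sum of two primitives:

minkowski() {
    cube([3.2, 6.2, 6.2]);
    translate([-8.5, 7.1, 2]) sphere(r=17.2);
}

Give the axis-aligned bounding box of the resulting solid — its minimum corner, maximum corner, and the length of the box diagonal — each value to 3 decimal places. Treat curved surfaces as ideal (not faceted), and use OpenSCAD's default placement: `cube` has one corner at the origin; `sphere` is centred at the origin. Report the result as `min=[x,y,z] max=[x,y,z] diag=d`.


min=[-25.700,-10.100,-15.200] max=[11.900,30.500,25.400] diag=68.633

A = translate([-8.5, 7.1, 2]) sphere(r=17.2) → bbox [-25.7,-10.1,-15.2] .. [8.7,24.3,19.2]
B = cube([3.2, 6.2, 6.2]) → bbox [0,0,0] .. [3.2,6.2,6.2]
lo = A.lo+B.lo = [-25.7+0, -10.1+0, -15.2+0] = [-25.700,-10.100,-15.200]
hi = A.hi+B.hi = [8.7+3.2, 24.3+6.2, 19.2+6.2] = [11.900,30.500,25.400]
diag = √(37.6²+40.6²+40.6²) = √4710.48 = 68.633


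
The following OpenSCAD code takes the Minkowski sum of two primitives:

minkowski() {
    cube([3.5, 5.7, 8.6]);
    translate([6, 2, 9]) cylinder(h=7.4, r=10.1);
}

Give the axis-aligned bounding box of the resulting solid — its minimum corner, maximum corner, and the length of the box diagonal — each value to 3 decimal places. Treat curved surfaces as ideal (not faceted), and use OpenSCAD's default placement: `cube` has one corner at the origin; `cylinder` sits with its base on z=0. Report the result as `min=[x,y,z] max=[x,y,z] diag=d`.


A = translate([6, 2, 9]) cylinder(h=7.4, r=10.1) → bbox [-4.1,-8.1,9] .. [16.1,12.1,16.4]
B = cube([3.5, 5.7, 8.6]) → bbox [0,0,0] .. [3.5,5.7,8.6]
lo = A.lo+B.lo = [-4.1+0, -8.1+0, 9+0] = [-4.100,-8.100,9.000]
hi = A.hi+B.hi = [16.1+3.5, 12.1+5.7, 16.4+8.6] = [19.600,17.800,25.000]
diag = √(23.7²+25.9²+16²) = √1488.5 = 38.581

min=[-4.100,-8.100,9.000] max=[19.600,17.800,25.000] diag=38.581


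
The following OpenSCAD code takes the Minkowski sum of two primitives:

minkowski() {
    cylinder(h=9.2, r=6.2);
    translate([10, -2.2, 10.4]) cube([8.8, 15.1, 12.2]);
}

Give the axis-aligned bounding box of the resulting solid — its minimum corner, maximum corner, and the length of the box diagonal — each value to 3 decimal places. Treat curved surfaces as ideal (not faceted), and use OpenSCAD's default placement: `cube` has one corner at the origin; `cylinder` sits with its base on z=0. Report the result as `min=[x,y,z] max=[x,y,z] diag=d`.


min=[3.800,-8.400,10.400] max=[25.000,19.100,31.800] diag=40.788

A = translate([10, -2.2, 10.4]) cube([8.8, 15.1, 12.2]) → bbox [10,-2.2,10.4] .. [18.8,12.9,22.6]
B = cylinder(h=9.2, r=6.2) → bbox [-6.2,-6.2,0] .. [6.2,6.2,9.2]
lo = A.lo+B.lo = [10-6.2, -2.2-6.2, 10.4+0] = [3.800,-8.400,10.400]
hi = A.hi+B.hi = [18.8+6.2, 12.9+6.2, 22.6+9.2] = [25.000,19.100,31.800]
diag = √(21.2²+27.5²+21.4²) = √1663.65 = 40.788


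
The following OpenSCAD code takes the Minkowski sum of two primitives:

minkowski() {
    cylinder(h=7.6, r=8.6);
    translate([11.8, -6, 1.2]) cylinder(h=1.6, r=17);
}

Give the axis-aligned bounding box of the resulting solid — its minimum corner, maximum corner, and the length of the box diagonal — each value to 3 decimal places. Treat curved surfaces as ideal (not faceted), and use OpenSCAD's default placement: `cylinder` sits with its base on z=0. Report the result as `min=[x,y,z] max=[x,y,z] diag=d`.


A = translate([11.8, -6, 1.2]) cylinder(h=1.6, r=17) → bbox [-5.2,-23,1.2] .. [28.8,11,2.8]
B = cylinder(h=7.6, r=8.6) → bbox [-8.6,-8.6,0] .. [8.6,8.6,7.6]
lo = A.lo+B.lo = [-5.2-8.6, -23-8.6, 1.2+0] = [-13.800,-31.600,1.200]
hi = A.hi+B.hi = [28.8+8.6, 11+8.6, 2.8+7.6] = [37.400,19.600,10.400]
diag = √(51.2²+51.2²+9.2²) = √5327.52 = 72.990

min=[-13.800,-31.600,1.200] max=[37.400,19.600,10.400] diag=72.990


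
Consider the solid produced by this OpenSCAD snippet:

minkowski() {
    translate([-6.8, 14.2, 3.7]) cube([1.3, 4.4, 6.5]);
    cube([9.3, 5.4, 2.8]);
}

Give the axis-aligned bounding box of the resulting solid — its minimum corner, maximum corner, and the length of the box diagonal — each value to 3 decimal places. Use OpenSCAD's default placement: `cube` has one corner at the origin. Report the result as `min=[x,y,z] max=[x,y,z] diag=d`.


min=[-6.800,14.200,3.700] max=[3.800,24.000,13.000] diag=17.172

A = translate([-6.8, 14.2, 3.7]) cube([1.3, 4.4, 6.5]) → bbox [-6.8,14.2,3.7] .. [-5.5,18.6,10.2]
B = cube([9.3, 5.4, 2.8]) → bbox [0,0,0] .. [9.3,5.4,2.8]
lo = A.lo+B.lo = [-6.8+0, 14.2+0, 3.7+0] = [-6.800,14.200,3.700]
hi = A.hi+B.hi = [-5.5+9.3, 18.6+5.4, 10.2+2.8] = [3.800,24.000,13.000]
diag = √(10.6²+9.8²+9.3²) = √294.89 = 17.172


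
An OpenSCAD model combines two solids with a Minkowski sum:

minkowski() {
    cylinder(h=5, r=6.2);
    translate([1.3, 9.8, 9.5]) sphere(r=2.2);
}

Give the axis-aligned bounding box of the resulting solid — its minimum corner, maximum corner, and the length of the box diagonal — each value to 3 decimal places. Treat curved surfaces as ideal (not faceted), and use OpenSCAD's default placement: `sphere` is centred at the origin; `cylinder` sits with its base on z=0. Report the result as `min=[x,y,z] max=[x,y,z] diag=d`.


min=[-7.100,1.400,7.300] max=[9.700,18.200,16.700] diag=25.551

A = translate([1.3, 9.8, 9.5]) sphere(r=2.2) → bbox [-0.9,7.6,7.3] .. [3.5,12,11.7]
B = cylinder(h=5, r=6.2) → bbox [-6.2,-6.2,0] .. [6.2,6.2,5]
lo = A.lo+B.lo = [-0.9-6.2, 7.6-6.2, 7.3+0] = [-7.100,1.400,7.300]
hi = A.hi+B.hi = [3.5+6.2, 12+6.2, 11.7+5] = [9.700,18.200,16.700]
diag = √(16.8²+16.8²+9.4²) = √652.84 = 25.551


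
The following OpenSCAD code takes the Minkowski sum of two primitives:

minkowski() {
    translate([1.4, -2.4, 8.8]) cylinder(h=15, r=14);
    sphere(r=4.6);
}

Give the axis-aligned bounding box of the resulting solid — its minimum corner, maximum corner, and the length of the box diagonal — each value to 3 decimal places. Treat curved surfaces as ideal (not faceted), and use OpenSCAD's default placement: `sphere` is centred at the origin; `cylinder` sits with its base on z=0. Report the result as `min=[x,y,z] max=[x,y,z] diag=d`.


min=[-17.200,-21.000,4.200] max=[20.000,16.200,28.400] diag=57.908

A = translate([1.4, -2.4, 8.8]) cylinder(h=15, r=14) → bbox [-12.6,-16.4,8.8] .. [15.4,11.6,23.8]
B = sphere(r=4.6) → bbox [-4.6,-4.6,-4.6] .. [4.6,4.6,4.6]
lo = A.lo+B.lo = [-12.6-4.6, -16.4-4.6, 8.8-4.6] = [-17.200,-21.000,4.200]
hi = A.hi+B.hi = [15.4+4.6, 11.6+4.6, 23.8+4.6] = [20.000,16.200,28.400]
diag = √(37.2²+37.2²+24.2²) = √3353.32 = 57.908


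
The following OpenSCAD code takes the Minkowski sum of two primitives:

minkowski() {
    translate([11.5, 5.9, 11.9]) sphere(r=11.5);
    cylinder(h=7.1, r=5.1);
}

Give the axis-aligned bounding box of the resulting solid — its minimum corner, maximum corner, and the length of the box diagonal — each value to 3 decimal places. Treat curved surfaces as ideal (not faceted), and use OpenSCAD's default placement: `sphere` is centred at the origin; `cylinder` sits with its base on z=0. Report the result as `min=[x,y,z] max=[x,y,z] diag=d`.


min=[-5.100,-10.700,0.400] max=[28.100,22.500,30.500] diag=55.772

A = translate([11.5, 5.9, 11.9]) sphere(r=11.5) → bbox [0,-5.6,0.4] .. [23,17.4,23.4]
B = cylinder(h=7.1, r=5.1) → bbox [-5.1,-5.1,0] .. [5.1,5.1,7.1]
lo = A.lo+B.lo = [0-5.1, -5.6-5.1, 0.4+0] = [-5.100,-10.700,0.400]
hi = A.hi+B.hi = [23+5.1, 17.4+5.1, 23.4+7.1] = [28.100,22.500,30.500]
diag = √(33.2²+33.2²+30.1²) = √3110.49 = 55.772


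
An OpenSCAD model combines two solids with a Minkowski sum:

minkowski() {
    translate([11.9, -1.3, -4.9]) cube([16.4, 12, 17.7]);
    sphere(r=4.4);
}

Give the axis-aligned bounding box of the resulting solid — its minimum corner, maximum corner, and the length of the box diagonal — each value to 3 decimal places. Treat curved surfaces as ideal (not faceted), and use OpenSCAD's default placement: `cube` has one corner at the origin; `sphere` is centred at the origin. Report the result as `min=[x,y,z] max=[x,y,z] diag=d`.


A = translate([11.9, -1.3, -4.9]) cube([16.4, 12, 17.7]) → bbox [11.9,-1.3,-4.9] .. [28.3,10.7,12.8]
B = sphere(r=4.4) → bbox [-4.4,-4.4,-4.4] .. [4.4,4.4,4.4]
lo = A.lo+B.lo = [11.9-4.4, -1.3-4.4, -4.9-4.4] = [7.500,-5.700,-9.300]
hi = A.hi+B.hi = [28.3+4.4, 10.7+4.4, 12.8+4.4] = [32.700,15.100,17.200]
diag = √(25.2²+20.8²+26.5²) = √1769.93 = 42.071

min=[7.500,-5.700,-9.300] max=[32.700,15.100,17.200] diag=42.071


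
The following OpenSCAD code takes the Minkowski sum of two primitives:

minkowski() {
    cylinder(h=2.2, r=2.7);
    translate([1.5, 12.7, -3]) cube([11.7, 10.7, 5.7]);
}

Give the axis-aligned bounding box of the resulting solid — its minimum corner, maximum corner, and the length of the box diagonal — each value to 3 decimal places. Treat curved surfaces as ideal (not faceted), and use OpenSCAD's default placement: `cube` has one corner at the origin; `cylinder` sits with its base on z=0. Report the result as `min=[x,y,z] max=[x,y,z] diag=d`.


A = translate([1.5, 12.7, -3]) cube([11.7, 10.7, 5.7]) → bbox [1.5,12.7,-3] .. [13.2,23.4,2.7]
B = cylinder(h=2.2, r=2.7) → bbox [-2.7,-2.7,0] .. [2.7,2.7,2.2]
lo = A.lo+B.lo = [1.5-2.7, 12.7-2.7, -3+0] = [-1.200,10.000,-3.000]
hi = A.hi+B.hi = [13.2+2.7, 23.4+2.7, 2.7+2.2] = [15.900,26.100,4.900]
diag = √(17.1²+16.1²+7.9²) = √614.03 = 24.780

min=[-1.200,10.000,-3.000] max=[15.900,26.100,4.900] diag=24.780


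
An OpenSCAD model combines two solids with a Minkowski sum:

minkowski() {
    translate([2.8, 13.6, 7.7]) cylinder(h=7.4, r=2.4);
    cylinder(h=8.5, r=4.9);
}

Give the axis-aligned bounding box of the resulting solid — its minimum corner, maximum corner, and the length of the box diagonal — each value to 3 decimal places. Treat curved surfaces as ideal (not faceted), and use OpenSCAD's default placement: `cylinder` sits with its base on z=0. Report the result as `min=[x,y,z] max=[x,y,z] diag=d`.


min=[-4.500,6.300,7.700] max=[10.100,20.900,23.600] diag=26.060

A = translate([2.8, 13.6, 7.7]) cylinder(h=7.4, r=2.4) → bbox [0.4,11.2,7.7] .. [5.2,16,15.1]
B = cylinder(h=8.5, r=4.9) → bbox [-4.9,-4.9,0] .. [4.9,4.9,8.5]
lo = A.lo+B.lo = [0.4-4.9, 11.2-4.9, 7.7+0] = [-4.500,6.300,7.700]
hi = A.hi+B.hi = [5.2+4.9, 16+4.9, 15.1+8.5] = [10.100,20.900,23.600]
diag = √(14.6²+14.6²+15.9²) = √679.13 = 26.060


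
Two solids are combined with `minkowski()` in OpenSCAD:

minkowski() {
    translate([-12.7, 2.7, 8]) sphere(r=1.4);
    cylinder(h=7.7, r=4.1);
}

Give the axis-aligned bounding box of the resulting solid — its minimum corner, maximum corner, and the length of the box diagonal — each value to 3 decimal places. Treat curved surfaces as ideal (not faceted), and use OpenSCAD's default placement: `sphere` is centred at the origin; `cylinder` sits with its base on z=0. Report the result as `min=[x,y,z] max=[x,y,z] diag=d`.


min=[-18.200,-2.800,6.600] max=[-7.200,8.200,17.100] diag=18.768

A = translate([-12.7, 2.7, 8]) sphere(r=1.4) → bbox [-14.1,1.3,6.6] .. [-11.3,4.1,9.4]
B = cylinder(h=7.7, r=4.1) → bbox [-4.1,-4.1,0] .. [4.1,4.1,7.7]
lo = A.lo+B.lo = [-14.1-4.1, 1.3-4.1, 6.6+0] = [-18.200,-2.800,6.600]
hi = A.hi+B.hi = [-11.3+4.1, 4.1+4.1, 9.4+7.7] = [-7.200,8.200,17.100]
diag = √(11²+11²+10.5²) = √352.25 = 18.768


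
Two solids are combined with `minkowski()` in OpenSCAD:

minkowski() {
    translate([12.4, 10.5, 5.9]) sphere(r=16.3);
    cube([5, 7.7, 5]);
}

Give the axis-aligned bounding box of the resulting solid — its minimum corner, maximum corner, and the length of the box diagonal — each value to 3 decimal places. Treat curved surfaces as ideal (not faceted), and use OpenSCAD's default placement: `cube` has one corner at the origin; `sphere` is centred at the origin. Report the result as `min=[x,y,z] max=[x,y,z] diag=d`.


min=[-3.900,-5.800,-10.400] max=[33.700,34.500,27.200] diag=66.720

A = translate([12.4, 10.5, 5.9]) sphere(r=16.3) → bbox [-3.9,-5.8,-10.4] .. [28.7,26.8,22.2]
B = cube([5, 7.7, 5]) → bbox [0,0,0] .. [5,7.7,5]
lo = A.lo+B.lo = [-3.9+0, -5.8+0, -10.4+0] = [-3.900,-5.800,-10.400]
hi = A.hi+B.hi = [28.7+5, 26.8+7.7, 22.2+5] = [33.700,34.500,27.200]
diag = √(37.6²+40.3²+37.6²) = √4451.61 = 66.720


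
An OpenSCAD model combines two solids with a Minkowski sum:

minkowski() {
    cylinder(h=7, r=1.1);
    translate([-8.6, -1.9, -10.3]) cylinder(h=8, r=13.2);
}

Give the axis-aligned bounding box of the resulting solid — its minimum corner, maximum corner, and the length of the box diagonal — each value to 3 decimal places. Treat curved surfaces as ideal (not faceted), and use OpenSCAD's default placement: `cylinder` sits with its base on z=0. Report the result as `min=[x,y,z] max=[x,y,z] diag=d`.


min=[-22.900,-16.200,-10.300] max=[5.700,12.400,4.700] diag=43.138

A = translate([-8.6, -1.9, -10.3]) cylinder(h=8, r=13.2) → bbox [-21.8,-15.1,-10.3] .. [4.6,11.3,-2.3]
B = cylinder(h=7, r=1.1) → bbox [-1.1,-1.1,0] .. [1.1,1.1,7]
lo = A.lo+B.lo = [-21.8-1.1, -15.1-1.1, -10.3+0] = [-22.900,-16.200,-10.300]
hi = A.hi+B.hi = [4.6+1.1, 11.3+1.1, -2.3+7] = [5.700,12.400,4.700]
diag = √(28.6²+28.6²+15²) = √1860.92 = 43.138


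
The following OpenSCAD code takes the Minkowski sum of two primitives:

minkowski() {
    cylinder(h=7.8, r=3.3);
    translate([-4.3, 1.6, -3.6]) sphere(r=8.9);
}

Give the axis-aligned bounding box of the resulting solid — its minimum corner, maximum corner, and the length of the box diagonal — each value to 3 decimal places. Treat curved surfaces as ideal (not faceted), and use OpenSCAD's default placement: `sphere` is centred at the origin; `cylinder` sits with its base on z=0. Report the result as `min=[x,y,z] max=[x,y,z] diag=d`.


A = translate([-4.3, 1.6, -3.6]) sphere(r=8.9) → bbox [-13.2,-7.3,-12.5] .. [4.6,10.5,5.3]
B = cylinder(h=7.8, r=3.3) → bbox [-3.3,-3.3,0] .. [3.3,3.3,7.8]
lo = A.lo+B.lo = [-13.2-3.3, -7.3-3.3, -12.5+0] = [-16.500,-10.600,-12.500]
hi = A.hi+B.hi = [4.6+3.3, 10.5+3.3, 5.3+7.8] = [7.900,13.800,13.100]
diag = √(24.4²+24.4²+25.6²) = √1846.08 = 42.966

min=[-16.500,-10.600,-12.500] max=[7.900,13.800,13.100] diag=42.966


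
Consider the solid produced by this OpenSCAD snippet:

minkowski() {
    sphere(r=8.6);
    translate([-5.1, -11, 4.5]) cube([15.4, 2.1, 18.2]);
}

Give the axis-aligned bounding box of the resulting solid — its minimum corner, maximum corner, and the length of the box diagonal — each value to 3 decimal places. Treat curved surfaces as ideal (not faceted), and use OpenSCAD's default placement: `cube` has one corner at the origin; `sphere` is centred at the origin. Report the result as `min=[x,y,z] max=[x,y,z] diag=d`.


min=[-13.700,-19.600,-4.100] max=[18.900,-0.300,31.300] diag=51.850

A = translate([-5.1, -11, 4.5]) cube([15.4, 2.1, 18.2]) → bbox [-5.1,-11,4.5] .. [10.3,-8.9,22.7]
B = sphere(r=8.6) → bbox [-8.6,-8.6,-8.6] .. [8.6,8.6,8.6]
lo = A.lo+B.lo = [-5.1-8.6, -11-8.6, 4.5-8.6] = [-13.700,-19.600,-4.100]
hi = A.hi+B.hi = [10.3+8.6, -8.9+8.6, 22.7+8.6] = [18.900,-0.300,31.300]
diag = √(32.6²+19.3²+35.4²) = √2688.41 = 51.850


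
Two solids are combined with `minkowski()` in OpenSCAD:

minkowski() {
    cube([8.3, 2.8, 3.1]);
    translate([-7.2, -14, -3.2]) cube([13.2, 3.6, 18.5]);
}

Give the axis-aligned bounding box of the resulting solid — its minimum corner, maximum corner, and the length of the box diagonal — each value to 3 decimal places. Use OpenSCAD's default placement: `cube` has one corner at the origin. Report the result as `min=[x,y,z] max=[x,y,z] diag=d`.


min=[-7.200,-14.000,-3.200] max=[14.300,-7.600,18.400] diag=31.141

A = translate([-7.2, -14, -3.2]) cube([13.2, 3.6, 18.5]) → bbox [-7.2,-14,-3.2] .. [6,-10.4,15.3]
B = cube([8.3, 2.8, 3.1]) → bbox [0,0,0] .. [8.3,2.8,3.1]
lo = A.lo+B.lo = [-7.2+0, -14+0, -3.2+0] = [-7.200,-14.000,-3.200]
hi = A.hi+B.hi = [6+8.3, -10.4+2.8, 15.3+3.1] = [14.300,-7.600,18.400]
diag = √(21.5²+6.4²+21.6²) = √969.77 = 31.141


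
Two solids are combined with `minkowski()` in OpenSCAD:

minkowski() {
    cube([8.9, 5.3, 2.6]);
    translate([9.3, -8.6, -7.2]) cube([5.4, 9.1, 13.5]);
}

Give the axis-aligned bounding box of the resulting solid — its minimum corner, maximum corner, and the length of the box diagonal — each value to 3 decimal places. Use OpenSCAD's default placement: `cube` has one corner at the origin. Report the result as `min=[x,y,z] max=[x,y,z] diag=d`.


A = translate([9.3, -8.6, -7.2]) cube([5.4, 9.1, 13.5]) → bbox [9.3,-8.6,-7.2] .. [14.7,0.5,6.3]
B = cube([8.9, 5.3, 2.6]) → bbox [0,0,0] .. [8.9,5.3,2.6]
lo = A.lo+B.lo = [9.3+0, -8.6+0, -7.2+0] = [9.300,-8.600,-7.200]
hi = A.hi+B.hi = [14.7+8.9, 0.5+5.3, 6.3+2.6] = [23.600,5.800,8.900]
diag = √(14.3²+14.4²+16.1²) = √671.06 = 25.905

min=[9.300,-8.600,-7.200] max=[23.600,5.800,8.900] diag=25.905


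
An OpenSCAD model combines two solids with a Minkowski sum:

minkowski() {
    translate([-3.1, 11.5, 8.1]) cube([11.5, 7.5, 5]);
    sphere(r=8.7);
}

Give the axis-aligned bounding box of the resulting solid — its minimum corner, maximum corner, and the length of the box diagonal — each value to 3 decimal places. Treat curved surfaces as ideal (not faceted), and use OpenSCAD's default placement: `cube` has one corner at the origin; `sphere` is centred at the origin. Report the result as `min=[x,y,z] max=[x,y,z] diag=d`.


min=[-11.800,2.800,-0.600] max=[17.100,27.700,21.800] diag=44.238

A = translate([-3.1, 11.5, 8.1]) cube([11.5, 7.5, 5]) → bbox [-3.1,11.5,8.1] .. [8.4,19,13.1]
B = sphere(r=8.7) → bbox [-8.7,-8.7,-8.7] .. [8.7,8.7,8.7]
lo = A.lo+B.lo = [-3.1-8.7, 11.5-8.7, 8.1-8.7] = [-11.800,2.800,-0.600]
hi = A.hi+B.hi = [8.4+8.7, 19+8.7, 13.1+8.7] = [17.100,27.700,21.800]
diag = √(28.9²+24.9²+22.4²) = √1956.98 = 44.238
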